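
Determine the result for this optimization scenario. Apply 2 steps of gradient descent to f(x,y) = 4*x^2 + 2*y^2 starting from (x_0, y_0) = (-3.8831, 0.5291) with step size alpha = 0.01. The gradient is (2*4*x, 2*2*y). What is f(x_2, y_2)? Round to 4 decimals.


Gradient descent on f(x,y) = 4*x^2 + 2*y^2.
Starting point: (-3.8831, 0.5291), alpha = 0.01
Step 1: grad_x = 2*4*-3.8831 = -31.0648, grad_y = 2*2*0.5291 = 2.1164
  x_1 = -3.8831 - 0.01*-31.0648 = -3.5725
  y_1 = 0.5291 - 0.01*2.1164 = 0.5079
Step 2: grad_x = 2*4*-3.5725 = -28.5796, grad_y = 2*2*0.5079 = 2.0317
  x_2 = -3.5725 - 0.01*-28.5796 = -3.2867
  y_2 = 0.5079 - 0.01*2.0317 = 0.4876
f(-3.2867, 0.4876) = 4*(-3.2867)^2 + 2*0.4876^2 = 43.684


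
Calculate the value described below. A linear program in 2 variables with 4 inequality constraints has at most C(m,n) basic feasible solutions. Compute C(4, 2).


Each vertex corresponds to some choice of n active constraints out of m, so the number of vertices is at most C(m, n) = m! / (n!(m-n)!).
m = 4, n = 2
Numerator: 4 * 3
Denominator: 2! = 2
C(4, 2) = 6


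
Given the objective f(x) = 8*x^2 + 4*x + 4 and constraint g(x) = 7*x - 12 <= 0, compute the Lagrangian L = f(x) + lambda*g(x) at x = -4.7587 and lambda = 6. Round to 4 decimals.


Step 1: Evaluate f(x).
f(-4.7587) = 8*(-4.7587)^2 + 4*(-4.7587) + 4 = 166.127
Step 2: Evaluate g(x).
g(-4.7587) = 7*-4.7587 - 12 = -45.3109
Step 3: Compute Lagrangian.
L = 166.127 + 6*-45.3109 = -105.7384


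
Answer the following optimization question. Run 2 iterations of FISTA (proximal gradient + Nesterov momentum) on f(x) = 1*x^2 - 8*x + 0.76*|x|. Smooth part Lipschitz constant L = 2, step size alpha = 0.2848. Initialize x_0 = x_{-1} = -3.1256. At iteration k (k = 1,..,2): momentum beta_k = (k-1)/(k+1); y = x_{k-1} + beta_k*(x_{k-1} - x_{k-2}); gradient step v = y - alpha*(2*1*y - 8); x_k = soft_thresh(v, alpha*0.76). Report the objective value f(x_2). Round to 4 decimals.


FISTA on f(x) = 1*x^2 - 8*x + 0.76*|x|
L = 2, alpha = 0.2848
Iteration 1: beta = 0.0, y = -3.1256 + 0.0*(-3.1256 + 3.1256) = -3.1256
  grad(y) = -14.2512, v = y - alpha*grad = 0.9331
  prox(v) = soft_thresh(0.9331, 0.2164) = 0.7167
Iteration 2: beta = 0.3333, y = 0.7167 + 0.3333*(0.7167 + 3.1256) = 1.9975
  grad(y) = -4.0051, v = y - alpha*grad = 3.1381
  prox(v) = soft_thresh(3.1381, 0.2164) = 2.9217
f(x_2) = 1*2.9217^2 - 8*2.9217 + 0.76*|2.9217| = -12.6167


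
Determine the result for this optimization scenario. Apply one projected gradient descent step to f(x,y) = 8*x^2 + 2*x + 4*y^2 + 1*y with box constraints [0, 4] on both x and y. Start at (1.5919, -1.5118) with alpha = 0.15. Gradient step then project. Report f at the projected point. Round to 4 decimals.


Step 1: Compute gradient at (1.5919, -1.5118).
grad_x = 2*8*1.5919 + 2 = 27.4704
grad_y = 2*4*-1.5118 + 1 = -11.0944
Step 2: Gradient step.
x_raw = 1.5919 - 0.15*27.4704 = -2.5287
y_raw = -1.5118 - 0.15*-11.0944 = 0.1524
Step 3: Project onto [0, 4].
x_proj = clip(-2.5287) = 0.0
y_proj = clip(0.1524) = 0.1524
Step 4: Evaluate f.
f(0.0, 0.1524) = 0.2452


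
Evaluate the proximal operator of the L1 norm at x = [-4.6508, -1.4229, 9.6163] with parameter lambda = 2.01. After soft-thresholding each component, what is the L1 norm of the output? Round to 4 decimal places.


Soft-thresholding with lambda = 2.01:
prox(-4.6508) = sign(-4.6508)*max(|-4.6508| - 2.01, 0) = -2.6408
prox(-1.4229) = sign(-1.4229)*max(|-1.4229| - 2.01, 0) = 0.0
prox(9.6163) = sign(9.6163)*max(|9.6163| - 2.01, 0) = 7.6063
prox(x) = [-2.6408, 0.0, 7.6063]
||prox(x)||_1 = 2.6408 + 0.0 + 7.6063 = 10.2471


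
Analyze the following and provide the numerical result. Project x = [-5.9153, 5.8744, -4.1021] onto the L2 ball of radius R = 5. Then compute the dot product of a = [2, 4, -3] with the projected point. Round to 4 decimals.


Step 1: Compute ||x|| (intermediates to 6 decimals).
||x|| = sqrt((-5.9153)^2 + 5.8744^2 + (-4.1021)^2) = 9.291209
Step 2: Project.
Since ||x|| > R, scale = R/||x|| = 5/9.291209 = 0.538143, proj(x) = scale * x
proj(x) = [-3.183277, 3.161267, -2.207516]
Step 3: Dot product.
a^T * proj(x) = 2*(-3.183277) + 4*3.161267 - 3*(-2.207516) = 12.9011


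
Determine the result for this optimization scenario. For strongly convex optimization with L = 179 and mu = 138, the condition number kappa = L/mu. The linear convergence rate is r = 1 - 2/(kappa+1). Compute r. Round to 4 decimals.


Step 1: Compute the condition number.
kappa = L/mu = 179/138 = 1.2971
Step 2: Compute the convergence rate.
r = 1 - 2/(kappa + 1) = 1 - 2*mu/(L + mu) = (L - mu)/(L + mu) = 41/317 = 0.1293


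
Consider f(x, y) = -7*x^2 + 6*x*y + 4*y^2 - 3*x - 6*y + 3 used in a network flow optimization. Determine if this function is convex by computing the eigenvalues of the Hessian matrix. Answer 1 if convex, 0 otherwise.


The Hessian of f(x,y) = -7*x^2 + 6*x*y + 4*y^2 - 3*x - 6*y + 3 is:
H = [[-14, 6], [6, 8]]
Trace = -14 + 8 = -6
Determinant = -14*8 - (6)^2 = -148
Discriminant = (-6)^2 - 4*-148 = 628.0
Eigenvalues: lambda_1 = -15.53, lambda_2 = 9.53
The function is not convex.

0


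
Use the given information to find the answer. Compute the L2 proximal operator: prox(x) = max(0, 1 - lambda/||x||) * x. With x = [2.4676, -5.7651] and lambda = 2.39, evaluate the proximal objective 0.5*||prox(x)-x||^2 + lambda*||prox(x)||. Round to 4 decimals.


Step 1: Compute ||x||.
||x|| = 6.271
Step 2: Compute scaling factor.
scale = max(0, 1 - 2.39/6.271) = 0.6189
Step 3: prox(x) = [1.5271, -3.5679]
||prox(x)|| = 3.881
Step 4: Proximal objective.
0.5*||prox-x||^2 = 2.8561
lambda*||prox|| = 9.2756
Total = 12.1316


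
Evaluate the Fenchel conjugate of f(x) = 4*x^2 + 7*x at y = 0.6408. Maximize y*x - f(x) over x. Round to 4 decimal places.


f*(y) = sup_x {y*x - a*x^2 - b*x} = sup_x {(y-b)*x - a*x^2}
FOC: (y - b) - 2a*x = 0 => x* = (y - b)/(2a)
x* = (0.6408 - 7)/(2*4) = -0.7949
f*(0.6408) = (y-b)^2/(4a) = (0.6408 - 7)^2/(4*4)
= 40.4394/16 = 2.5275


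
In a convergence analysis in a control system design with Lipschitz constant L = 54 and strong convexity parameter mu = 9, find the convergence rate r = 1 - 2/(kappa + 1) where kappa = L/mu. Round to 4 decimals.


Step 1: Compute the condition number.
kappa = L/mu = 54/9 = 6.0
Step 2: Compute the convergence rate.
r = 1 - 2/(kappa + 1) = 1 - 2*mu/(L + mu) = (L - mu)/(L + mu) = 45/63 = 0.7143


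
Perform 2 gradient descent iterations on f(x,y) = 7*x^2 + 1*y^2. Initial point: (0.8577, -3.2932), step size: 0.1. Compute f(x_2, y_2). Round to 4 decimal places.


Gradient descent on f(x,y) = 7*x^2 + 1*y^2.
Starting point: (0.8577, -3.2932), alpha = 0.1
Step 1: grad_x = 2*7*0.8577 = 12.0078, grad_y = 2*1*-3.2932 = -6.5864
  x_1 = 0.8577 - 0.1*12.0078 = -0.3431
  y_1 = -3.2932 - 0.1*-6.5864 = -2.6346
Step 2: grad_x = 2*7*-0.3431 = -4.8031, grad_y = 2*1*-2.6346 = -5.2691
  x_2 = -0.3431 - 0.1*-4.8031 = 0.1372
  y_2 = -2.6346 - 0.1*-5.2691 = -2.1076
f(0.1372, -2.1076) = 7*0.1372^2 + 1*(-2.1076)^2 = 4.574


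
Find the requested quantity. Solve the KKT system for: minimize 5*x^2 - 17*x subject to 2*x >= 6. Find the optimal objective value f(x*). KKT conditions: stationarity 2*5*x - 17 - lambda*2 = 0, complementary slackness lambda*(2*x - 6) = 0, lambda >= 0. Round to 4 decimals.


Step 1: Try lambda = 0 (constraint inactive).
x_unc = 17/(2*5) = 1.7
Check: 2*1.7 = 3.4 < 6 -- violated!
Step 2: Constraint must be active: 2*x = 6
x* = 6/2 = 3.0
lambda = (2*5*3.0 - 17)/2 = 6.5
Step 3: Compute optimal value.
f(x*) = 5*3.0^2 - 17*3.0 = -6.0


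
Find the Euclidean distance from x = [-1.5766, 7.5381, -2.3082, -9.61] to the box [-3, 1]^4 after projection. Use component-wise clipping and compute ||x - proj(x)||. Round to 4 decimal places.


Project each component onto [-3, 1].
clip(-1.5766) = -1.5766, clip(7.5381) = 1.0, clip(-2.3082) = -2.3082, clip(-9.61) = -3.0
Projection = [-1.5766, 1.0, -2.3082, -3.0]
Squared diffs: [0.0, 42.7468, 0.0, 43.6921]
Distance = sqrt(86.4389) = 9.2972


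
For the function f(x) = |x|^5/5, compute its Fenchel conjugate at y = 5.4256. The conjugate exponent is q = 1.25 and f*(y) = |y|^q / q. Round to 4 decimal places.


The conjugate exponent q satisfies 1/p + 1/q = 1.
p = 5, so q = 5/(5 - 1) = 1.25
|y|^q = 5.4256^1.25 = 8.2806
f*(5.4256) = 8.2806 / 1.25 = 6.6244


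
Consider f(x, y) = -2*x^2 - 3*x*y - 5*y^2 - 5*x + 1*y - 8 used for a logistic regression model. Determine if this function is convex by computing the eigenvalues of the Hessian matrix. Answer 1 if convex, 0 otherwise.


The Hessian of f(x,y) = -2*x^2 - 3*x*y - 5*y^2 - 5*x + 1*y - 8 is:
H = [[-4, -3], [-3, -10]]
Trace = -4 - 10 = -14
Determinant = -4*-10 - (-3)^2 = 31
Discriminant = (-14)^2 - 4*31 = 72.0
Eigenvalues: lambda_1 = -11.2426, lambda_2 = -2.7574
The function is not convex.

0


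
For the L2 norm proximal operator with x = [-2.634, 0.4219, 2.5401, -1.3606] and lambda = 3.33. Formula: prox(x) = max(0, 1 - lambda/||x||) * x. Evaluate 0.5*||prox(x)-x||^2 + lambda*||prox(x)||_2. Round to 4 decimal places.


Step 1: Compute ||x||.
||x|| = 3.9267
Step 2: Compute scaling factor.
scale = max(0, 1 - 3.33/3.9267) = 0.152
Step 3: prox(x) = [-0.4003, 0.0641, 0.386, -0.2068]
||prox(x)|| = 0.5967
Step 4: Proximal objective.
0.5*||prox-x||^2 = 5.5445
lambda*||prox|| = 1.987
Total = 7.5316


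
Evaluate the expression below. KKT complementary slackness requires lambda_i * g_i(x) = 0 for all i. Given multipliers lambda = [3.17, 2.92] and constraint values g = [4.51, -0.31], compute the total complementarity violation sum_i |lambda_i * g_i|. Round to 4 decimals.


KKT complementary slackness check:
lambda_1 * g_1 = 3.17 * 4.51 = 14.2967
lambda_2 * g_2 = 2.92 * -0.31 = -0.9052
Total violation = 14.2967 + 0.9052 = 15.2019


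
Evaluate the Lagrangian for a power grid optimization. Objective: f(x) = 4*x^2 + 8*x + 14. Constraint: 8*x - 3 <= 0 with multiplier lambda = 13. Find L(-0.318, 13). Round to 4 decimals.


Step 1: Evaluate f(x).
f(-0.318) = 4*(-0.318)^2 + 8*(-0.318) + 14 = 11.8605
Step 2: Evaluate g(x).
g(-0.318) = 8*-0.318 - 3 = -5.544
Step 3: Compute Lagrangian.
L = 11.8605 + 13*-5.544 = -60.2115


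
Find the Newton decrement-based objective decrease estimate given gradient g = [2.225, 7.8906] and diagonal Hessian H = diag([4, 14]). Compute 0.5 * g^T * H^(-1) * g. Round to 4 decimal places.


Step 1: H is diagonal, so H^(-1) * g = [0.5563, 0.5636].
Step 2: g^T H^(-1) g = sum_i g_i^2 / H_ii
  = (2.225)^2/4 + (7.8906)^2/14
  = 1.2377 + 4.4473 = 5.6849
Step 3: Objective decrease = 0.5 * g^T H^(-1) g = 2.8425


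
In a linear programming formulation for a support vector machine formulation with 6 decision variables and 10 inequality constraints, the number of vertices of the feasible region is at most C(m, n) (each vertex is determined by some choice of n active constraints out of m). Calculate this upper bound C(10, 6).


Each vertex corresponds to some choice of n active constraints out of m, so the number of vertices is at most C(m, n) = m! / (n!(m-n)!).
m = 10, n = 6
Numerator: 10 * 9 * 8 * 7 * 6 * 5
Denominator: 6! = 720
C(10, 6) = 210


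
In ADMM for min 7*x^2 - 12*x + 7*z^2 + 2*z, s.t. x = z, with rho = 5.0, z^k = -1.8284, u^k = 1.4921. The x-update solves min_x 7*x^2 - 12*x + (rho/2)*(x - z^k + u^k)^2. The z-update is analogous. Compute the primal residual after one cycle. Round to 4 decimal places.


ADMM iteration with rho = 5.0, z^k = -1.8284, u^k = 1.4921
Step 1: x-update.
Minimize 7*x^2 - 12*x + (5.0/2)*(x + 1.8284 + 1.4921)^2
FOC: (2*7 + 5.0)*x = 12 + 5.0*(-1.8284 - 1.4921)
x^{k+1} = -0.2422
Step 2: z-update.
Minimize 7*z^2 + 2*z + (5.0/2)*(-0.2422 - z + 1.4921)^2
FOC: (2*7 + 5.0)*z = -2 + 5.0*(-0.2422 + 1.4921)
z^{k+1} = 0.2236
Step 3: u-update.
u^{k+1} = 1.4921 - 0.2422 - 0.2236 = 1.0262
Step 4: Primal residual = |-0.2422 - 0.2236| = 0.4659


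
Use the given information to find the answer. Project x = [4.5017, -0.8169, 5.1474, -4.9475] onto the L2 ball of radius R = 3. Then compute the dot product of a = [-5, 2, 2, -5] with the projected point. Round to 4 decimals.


Step 1: Compute ||x|| (intermediates to 6 decimals).
||x|| = sqrt(4.5017^2 + (-0.8169)^2 + 5.1474^2 + (-4.9475)^2) = 8.479747
Step 2: Project.
Since ||x|| > R, scale = R/||x|| = 3/8.479747 = 0.353784, proj(x) = scale * x
proj(x) = [1.592629, -0.289006, 1.821068, -1.750346]
Step 3: Dot product.
a^T * proj(x) = -5*1.592629 + 2*(-0.289006) + 2*1.821068 - 5*(-1.750346) = 3.8527


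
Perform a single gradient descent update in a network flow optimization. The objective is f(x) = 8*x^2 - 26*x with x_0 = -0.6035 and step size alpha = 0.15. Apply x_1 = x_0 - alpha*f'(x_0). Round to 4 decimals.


We compute the gradient at x_0 and apply the update.
f'(x) = 16*x - 26
f'(-0.6035) = 16*-0.6035 - 26 = -35.656
x_1 = -0.6035 - 0.15*-35.656 = 4.7449


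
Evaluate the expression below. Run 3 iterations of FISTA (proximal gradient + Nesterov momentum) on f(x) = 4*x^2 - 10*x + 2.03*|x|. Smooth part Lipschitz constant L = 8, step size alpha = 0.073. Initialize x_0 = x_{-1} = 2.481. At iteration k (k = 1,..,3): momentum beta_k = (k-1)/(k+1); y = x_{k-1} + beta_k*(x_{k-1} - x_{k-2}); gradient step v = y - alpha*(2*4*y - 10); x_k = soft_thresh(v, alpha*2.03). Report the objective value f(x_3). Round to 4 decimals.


FISTA on f(x) = 4*x^2 - 10*x + 2.03*|x|
L = 8, alpha = 0.073
Iteration 1: beta = 0.0, y = 2.481 + 0.0*(2.481 - 2.481) = 2.481
  grad(y) = 9.848, v = y - alpha*grad = 1.7621
  prox(v) = soft_thresh(1.7621, 0.1482) = 1.6139
Iteration 2: beta = 0.3333, y = 1.6139 + 0.3333*(1.6139 - 2.481) = 1.3249
  grad(y) = 0.599, v = y - alpha*grad = 1.2811
  prox(v) = soft_thresh(1.2811, 0.1482) = 1.133
Iteration 3: beta = 0.5, y = 1.133 + 0.5*(1.133 - 1.6139) = 0.8925
  grad(y) = -2.8601, v = y - alpha*grad = 1.1013
  prox(v) = soft_thresh(1.1013, 0.1482) = 0.9531
f(x_3) = 4*0.9531^2 - 10*0.9531 + 2.03*|0.9531| = -3.9626


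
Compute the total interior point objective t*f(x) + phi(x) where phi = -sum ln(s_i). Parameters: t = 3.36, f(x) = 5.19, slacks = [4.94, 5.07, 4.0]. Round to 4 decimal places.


Step 1: Compute log-barrier.
ln values: [1.5974, 1.6233, 1.3863]
phi = -(1.5974 + 1.6233 + 1.3863) = -4.607
Step 2: Compute augmented objective.
t*f(x) = 3.36*5.19 = 17.4384
Total = 17.4384 - 4.607 = 12.8314


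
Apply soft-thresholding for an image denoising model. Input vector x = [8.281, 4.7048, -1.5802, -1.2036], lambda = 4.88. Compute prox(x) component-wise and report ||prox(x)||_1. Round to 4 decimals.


Soft-thresholding with lambda = 4.88:
prox(8.281) = sign(8.281)*max(|8.281| - 4.88, 0) = 3.401
prox(4.7048) = sign(4.7048)*max(|4.7048| - 4.88, 0) = 0.0
prox(-1.5802) = sign(-1.5802)*max(|-1.5802| - 4.88, 0) = 0.0
prox(-1.2036) = sign(-1.2036)*max(|-1.2036| - 4.88, 0) = 0.0
prox(x) = [3.401, 0.0, 0.0, 0.0]
||prox(x)||_1 = 3.401 + 0.0 + 0.0 + 0.0 = 3.401


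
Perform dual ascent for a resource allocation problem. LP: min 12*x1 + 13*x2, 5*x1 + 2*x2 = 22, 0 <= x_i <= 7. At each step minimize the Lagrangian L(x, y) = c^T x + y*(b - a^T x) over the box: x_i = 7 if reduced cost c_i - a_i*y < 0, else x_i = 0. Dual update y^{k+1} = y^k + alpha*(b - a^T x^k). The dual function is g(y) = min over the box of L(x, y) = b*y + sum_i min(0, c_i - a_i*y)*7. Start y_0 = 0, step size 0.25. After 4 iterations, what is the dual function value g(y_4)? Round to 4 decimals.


Dual ascent for LP: min 12*x1 + 13*x2, 5*x1 + 2*x2 = 22, 0 <= x_i <= 7
Step 1: y^k = 0.0, reduced costs: (12.0, 13.0)
  x^k = (0.0, 0.0), subgradient = b - a^T x = 22.0
  y^{k+1} = 0.0 + 0.25*22.0 = 5.5
Step 2: y^k = 5.5, reduced costs: (-15.5, 2.0)
  x^k = (7.0, 0.0), subgradient = b - a^T x = -13.0
  y^{k+1} = 5.5 + 0.25*-13.0 = 2.25
Step 3: y^k = 2.25, reduced costs: (0.75, 8.5)
  x^k = (0.0, 0.0), subgradient = b - a^T x = 22.0
  y^{k+1} = 2.25 + 0.25*22.0 = 7.75
Step 4: y^k = 7.75, reduced costs: (-26.75, -2.5)
  x^k = (7.0, 7.0), subgradient = b - a^T x = -27.0
  y^{k+1} = 7.75 + 0.25*-27.0 = 1.0
Dual objective at y_4 = 1.0: reduced costs (7.0, 11.0), box minimizer x = (0.0, 0.0)
g(y_4) = b*y + (c1 - a1*y)*x1 + (c2 - a2*y)*x2 = 22*1.0 + 7.0*0.0 + 11.0*0.0 = 22.0 + 0.0 + 0.0 = 22.0


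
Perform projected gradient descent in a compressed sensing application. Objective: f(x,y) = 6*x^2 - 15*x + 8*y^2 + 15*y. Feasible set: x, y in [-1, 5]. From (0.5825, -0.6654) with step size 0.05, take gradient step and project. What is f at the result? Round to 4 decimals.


Step 1: Compute gradient at (0.5825, -0.6654).
grad_x = 2*6*0.5825 - 15 = -8.01
grad_y = 2*8*-0.6654 + 15 = 4.3536
Step 2: Gradient step.
x_raw = 0.5825 - 0.05*-8.01 = 0.983
y_raw = -0.6654 - 0.05*4.3536 = -0.8831
Step 3: Project onto [-1, 5].
x_proj = clip(0.983) = 0.983
y_proj = clip(-0.8831) = -0.8831
Step 4: Evaluate f.
f(0.983, -0.8831) = -15.9548


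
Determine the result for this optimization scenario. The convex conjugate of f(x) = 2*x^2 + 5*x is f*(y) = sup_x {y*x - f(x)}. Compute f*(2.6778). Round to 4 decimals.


f*(y) = sup_x {y*x - a*x^2 - b*x} = sup_x {(y-b)*x - a*x^2}
FOC: (y - b) - 2a*x = 0 => x* = (y - b)/(2a)
x* = (2.6778 - 5)/(2*2) = -0.5806
f*(2.6778) = (y-b)^2/(4a) = (2.6778 - 5)^2/(4*2)
= 5.3926/8 = 0.6741


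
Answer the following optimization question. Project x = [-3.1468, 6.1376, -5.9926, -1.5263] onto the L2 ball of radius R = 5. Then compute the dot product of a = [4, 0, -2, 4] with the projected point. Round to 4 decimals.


Step 1: Compute ||x|| (intermediates to 6 decimals).
||x|| = sqrt((-3.1468)^2 + 6.1376^2 + (-5.9926)^2 + (-1.5263)^2) = 9.263548
Step 2: Project.
Since ||x|| > R, scale = R/||x|| = 5/9.263548 = 0.53975, proj(x) = scale * x
proj(x) = [-1.698485, 3.31277, -3.234506, -0.82382]
Step 3: Dot product.
a^T * proj(x) = 4*(-1.698485) + 0*3.31277 - 2*(-3.234506) + 4*(-0.82382) = -3.6202


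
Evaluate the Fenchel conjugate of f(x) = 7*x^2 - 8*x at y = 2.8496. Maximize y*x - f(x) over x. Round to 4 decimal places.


f*(y) = sup_x {y*x - a*x^2 - b*x} = sup_x {(y-b)*x - a*x^2}
FOC: (y - b) - 2a*x = 0 => x* = (y - b)/(2a)
x* = (2.8496 + 8)/(2*7) = 0.775
f*(2.8496) = (y-b)^2/(4a) = (2.8496 + 8)^2/(4*7)
= 117.7138/28 = 4.2041


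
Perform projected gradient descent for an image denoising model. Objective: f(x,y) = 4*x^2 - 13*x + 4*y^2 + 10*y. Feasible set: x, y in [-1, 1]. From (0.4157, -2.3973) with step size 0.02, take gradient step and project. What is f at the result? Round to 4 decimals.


Step 1: Compute gradient at (0.4157, -2.3973).
grad_x = 2*4*0.4157 - 13 = -9.6744
grad_y = 2*4*-2.3973 + 10 = -9.1784
Step 2: Gradient step.
x_raw = 0.4157 - 0.02*-9.6744 = 0.6092
y_raw = -2.3973 - 0.02*-9.1784 = -2.2137
Step 3: Project onto [-1, 1].
x_proj = clip(0.6092) = 0.6092
y_proj = clip(-2.2137) = -1.0
Step 4: Evaluate f.
f(0.6092, -1.0) = -12.435


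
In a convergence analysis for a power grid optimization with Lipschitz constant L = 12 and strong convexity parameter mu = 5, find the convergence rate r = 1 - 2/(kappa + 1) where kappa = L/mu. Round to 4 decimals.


Step 1: Compute the condition number.
kappa = L/mu = 12/5 = 2.4
Step 2: Compute the convergence rate.
r = 1 - 2/(kappa + 1) = 1 - 2*mu/(L + mu) = (L - mu)/(L + mu) = 7/17 = 0.4118


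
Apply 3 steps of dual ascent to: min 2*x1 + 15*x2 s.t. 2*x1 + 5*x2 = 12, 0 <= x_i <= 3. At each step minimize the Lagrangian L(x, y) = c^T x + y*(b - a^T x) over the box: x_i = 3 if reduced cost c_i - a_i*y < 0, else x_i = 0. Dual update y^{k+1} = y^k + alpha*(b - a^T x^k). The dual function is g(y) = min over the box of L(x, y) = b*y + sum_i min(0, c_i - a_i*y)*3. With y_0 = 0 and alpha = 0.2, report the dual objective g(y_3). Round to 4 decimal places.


Dual ascent for LP: min 2*x1 + 15*x2, 2*x1 + 5*x2 = 12, 0 <= x_i <= 3
Step 1: y^k = 0.0, reduced costs: (2.0, 15.0)
  x^k = (0.0, 0.0), subgradient = b - a^T x = 12.0
  y^{k+1} = 0.0 + 0.2*12.0 = 2.4
Step 2: y^k = 2.4, reduced costs: (-2.8, 3.0)
  x^k = (3.0, 0.0), subgradient = b - a^T x = 6.0
  y^{k+1} = 2.4 + 0.2*6.0 = 3.6
Step 3: y^k = 3.6, reduced costs: (-5.2, -3.0)
  x^k = (3.0, 3.0), subgradient = b - a^T x = -9.0
  y^{k+1} = 3.6 + 0.2*-9.0 = 1.8
Dual objective at y_3 = 1.8: reduced costs (-1.6, 6.0), box minimizer x = (3.0, 0.0)
g(y_3) = b*y + (c1 - a1*y)*x1 + (c2 - a2*y)*x2 = 12*1.8 + (-1.6)*3.0 + 6.0*0.0 = 21.6 - 4.8 + 0.0 = 16.8


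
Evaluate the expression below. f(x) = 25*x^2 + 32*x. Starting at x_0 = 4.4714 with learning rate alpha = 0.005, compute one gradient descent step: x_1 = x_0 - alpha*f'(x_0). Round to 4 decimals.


We compute the gradient at x_0 and apply the update.
f'(x) = 50*x + 32
f'(4.4714) = 50*4.4714 + 32 = 255.57
x_1 = 4.4714 - 0.005*255.57 = 3.1936


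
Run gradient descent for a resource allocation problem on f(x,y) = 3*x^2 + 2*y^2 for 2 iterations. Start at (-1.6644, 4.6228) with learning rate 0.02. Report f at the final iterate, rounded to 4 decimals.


Gradient descent on f(x,y) = 3*x^2 + 2*y^2.
Starting point: (-1.6644, 4.6228), alpha = 0.02
Step 1: grad_x = 2*3*-1.6644 = -9.9864, grad_y = 2*2*4.6228 = 18.4912
  x_1 = -1.6644 - 0.02*-9.9864 = -1.4647
  y_1 = 4.6228 - 0.02*18.4912 = 4.253
Step 2: grad_x = 2*3*-1.4647 = -8.788, grad_y = 2*2*4.253 = 17.0119
  x_2 = -1.4647 - 0.02*-8.788 = -1.2889
  y_2 = 4.253 - 0.02*17.0119 = 3.9127
f(-1.2889, 3.9127) = 3*(-1.2889)^2 + 2*3.9127^2 = 35.6029


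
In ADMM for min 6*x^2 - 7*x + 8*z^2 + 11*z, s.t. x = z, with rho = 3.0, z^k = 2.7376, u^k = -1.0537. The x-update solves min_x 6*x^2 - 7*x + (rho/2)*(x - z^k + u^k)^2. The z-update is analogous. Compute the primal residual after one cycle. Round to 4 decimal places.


ADMM iteration with rho = 3.0, z^k = 2.7376, u^k = -1.0537
Step 1: x-update.
Minimize 6*x^2 - 7*x + (3.0/2)*(x - 2.7376 - 1.0537)^2
FOC: (2*6 + 3.0)*x = 7 + 3.0*(2.7376 + 1.0537)
x^{k+1} = 1.2249
Step 2: z-update.
Minimize 8*z^2 + 11*z + (3.0/2)*(1.2249 - z - 1.0537)^2
FOC: (2*8 + 3.0)*z = -11 + 3.0*(1.2249 - 1.0537)
z^{k+1} = -0.5519
Step 3: u-update.
u^{k+1} = -1.0537 + 1.2249 + 0.5519 = 0.7231
Step 4: Primal residual = |1.2249 + 0.5519| = 1.7768


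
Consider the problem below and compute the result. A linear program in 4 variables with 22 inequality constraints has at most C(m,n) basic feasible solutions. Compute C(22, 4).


Each vertex corresponds to some choice of n active constraints out of m, so the number of vertices is at most C(m, n) = m! / (n!(m-n)!).
m = 22, n = 4
Numerator: 22 * 21 * 20 * 19
Denominator: 4! = 24
C(22, 4) = 7315


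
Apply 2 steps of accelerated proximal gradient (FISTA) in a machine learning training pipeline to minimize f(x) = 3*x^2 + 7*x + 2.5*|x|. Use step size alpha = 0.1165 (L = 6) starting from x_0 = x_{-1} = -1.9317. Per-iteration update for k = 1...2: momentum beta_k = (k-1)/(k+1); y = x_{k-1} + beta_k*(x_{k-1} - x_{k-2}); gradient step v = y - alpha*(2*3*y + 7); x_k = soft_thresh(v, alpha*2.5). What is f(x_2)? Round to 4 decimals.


FISTA on f(x) = 3*x^2 + 7*x + 2.5*|x|
L = 6, alpha = 0.1165
Iteration 1: beta = 0.0, y = -1.9317 + 0.0*(-1.9317 + 1.9317) = -1.9317
  grad(y) = -4.5902, v = y - alpha*grad = -1.3969
  prox(v) = soft_thresh(-1.3969, 0.2913) = -1.1057
Iteration 2: beta = 0.3333, y = -1.1057 + 0.3333*(-1.1057 + 1.9317) = -0.8304
  grad(y) = 2.0179, v = y - alpha*grad = -1.0654
  prox(v) = soft_thresh(-1.0654, 0.2913) = -0.7742
f(x_2) = 3*(-0.7742)^2 + 7*(-0.7742) + 2.5*|-0.7742| = -1.6857


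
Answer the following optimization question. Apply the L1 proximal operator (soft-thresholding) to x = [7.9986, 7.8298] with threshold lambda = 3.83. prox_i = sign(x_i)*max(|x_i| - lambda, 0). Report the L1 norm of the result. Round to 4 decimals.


Soft-thresholding with lambda = 3.83:
prox(7.9986) = sign(7.9986)*max(|7.9986| - 3.83, 0) = 4.1686
prox(7.8298) = sign(7.8298)*max(|7.8298| - 3.83, 0) = 3.9998
prox(x) = [4.1686, 3.9998]
||prox(x)||_1 = 4.1686 + 3.9998 = 8.1684


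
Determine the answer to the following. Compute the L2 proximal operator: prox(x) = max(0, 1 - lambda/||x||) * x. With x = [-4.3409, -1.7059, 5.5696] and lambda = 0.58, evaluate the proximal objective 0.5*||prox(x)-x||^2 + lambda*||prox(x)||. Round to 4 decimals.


Step 1: Compute ||x||.
||x|| = 7.2646
Step 2: Compute scaling factor.
scale = max(0, 1 - 0.58/7.2646) = 0.9202
Step 3: prox(x) = [-3.9943, -1.5697, 5.1249]
||prox(x)|| = 6.6846
Step 4: Proximal objective.
0.5*||prox-x||^2 = 0.1682
lambda*||prox|| = 3.8771
Total = 4.0452


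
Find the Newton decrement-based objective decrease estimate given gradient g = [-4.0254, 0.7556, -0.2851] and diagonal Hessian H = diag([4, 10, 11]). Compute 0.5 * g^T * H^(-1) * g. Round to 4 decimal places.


Step 1: H is diagonal, so H^(-1) * g = [-1.0064, 0.0756, -0.0259].
Step 2: g^T H^(-1) g = sum_i g_i^2 / H_ii
  = (-4.0254)^2/4 + (0.7556)^2/10 + (-0.2851)^2/11
  = 4.051 + 0.0571 + 0.0074 = 4.1154
Step 3: Objective decrease = 0.5 * g^T H^(-1) g = 2.0577


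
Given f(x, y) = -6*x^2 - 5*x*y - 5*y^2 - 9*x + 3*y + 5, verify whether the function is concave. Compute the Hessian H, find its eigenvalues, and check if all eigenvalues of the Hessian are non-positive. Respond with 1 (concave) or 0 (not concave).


The Hessian of f(x,y) = -6*x^2 - 5*x*y - 5*y^2 - 9*x + 3*y + 5 is:
H = [[-12, -5], [-5, -10]]
Trace = -12 - 10 = -22
Determinant = -12*-10 - (-5)^2 = 95
Discriminant = (-22)^2 - 4*95 = 104.0
Eigenvalues: lambda_1 = -16.099, lambda_2 = -5.901
The function is concave.

1


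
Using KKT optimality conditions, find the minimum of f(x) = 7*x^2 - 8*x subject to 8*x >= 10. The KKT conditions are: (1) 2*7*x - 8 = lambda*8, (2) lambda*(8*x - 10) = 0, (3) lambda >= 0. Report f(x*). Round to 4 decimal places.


Step 1: Try lambda = 0 (constraint inactive).
x_unc = 8/(2*7) = 0.5714
Check: 8*0.5714 = 4.5712 < 10 -- violated!
Step 2: Constraint must be active: 8*x = 10
x* = 10/8 = 1.25
lambda = (2*7*1.25 - 8)/8 = 1.1875
Step 3: Compute optimal value.
f(x*) = 7*1.25^2 - 8*1.25 = 0.9375


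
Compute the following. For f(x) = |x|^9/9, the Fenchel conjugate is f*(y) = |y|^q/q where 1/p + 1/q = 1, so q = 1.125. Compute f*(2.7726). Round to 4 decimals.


The conjugate exponent q satisfies 1/p + 1/q = 1.
p = 9, so q = 9/(9 - 1) = 1.125
|y|^q = 2.7726^1.125 = 3.1495
f*(2.7726) = 3.1495 / 1.125 = 2.7996


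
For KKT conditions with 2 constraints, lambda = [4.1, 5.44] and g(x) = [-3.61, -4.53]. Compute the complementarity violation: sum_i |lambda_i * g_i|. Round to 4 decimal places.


KKT complementary slackness check:
lambda_1 * g_1 = 4.1 * -3.61 = -14.801
lambda_2 * g_2 = 5.44 * -4.53 = -24.6432
Total violation = 14.801 + 24.6432 = 39.4442


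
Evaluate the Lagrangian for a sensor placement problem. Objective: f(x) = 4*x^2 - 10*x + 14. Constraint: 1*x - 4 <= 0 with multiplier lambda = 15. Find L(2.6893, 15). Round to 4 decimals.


Step 1: Evaluate f(x).
f(2.6893) = 4*2.6893^2 - 10*2.6893 + 14 = 16.0363
Step 2: Evaluate g(x).
g(2.6893) = 1*2.6893 - 4 = -1.3107
Step 3: Compute Lagrangian.
L = 16.0363 + 15*-1.3107 = -3.6242


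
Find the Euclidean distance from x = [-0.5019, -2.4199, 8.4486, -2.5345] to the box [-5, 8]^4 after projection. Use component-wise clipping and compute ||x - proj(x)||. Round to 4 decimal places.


Project each component onto [-5, 8].
clip(-0.5019) = -0.5019, clip(-2.4199) = -2.4199, clip(8.4486) = 8.0, clip(-2.5345) = -2.5345
Projection = [-0.5019, -2.4199, 8.0, -2.5345]
Squared diffs: [0.0, 0.0, 0.2012, 0.0]
Distance = sqrt(0.2012) = 0.4486


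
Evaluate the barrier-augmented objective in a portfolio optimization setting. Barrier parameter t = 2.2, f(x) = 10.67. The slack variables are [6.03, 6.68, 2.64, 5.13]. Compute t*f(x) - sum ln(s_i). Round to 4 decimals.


Step 1: Compute log-barrier.
ln values: [1.7967, 1.8991, 0.9708, 1.6351]
phi = -(1.7967 + 1.8991 + 0.9708 + 1.6351) = -6.3017
Step 2: Compute augmented objective.
t*f(x) = 2.2*10.67 = 23.474
Total = 23.474 - 6.3017 = 17.1723


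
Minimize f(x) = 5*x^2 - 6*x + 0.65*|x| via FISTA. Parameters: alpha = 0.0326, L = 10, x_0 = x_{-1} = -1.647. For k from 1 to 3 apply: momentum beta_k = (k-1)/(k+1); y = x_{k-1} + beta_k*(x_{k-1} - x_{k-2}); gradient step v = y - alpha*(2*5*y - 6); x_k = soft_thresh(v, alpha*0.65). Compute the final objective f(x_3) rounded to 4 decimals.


FISTA on f(x) = 5*x^2 - 6*x + 0.65*|x|
L = 10, alpha = 0.0326
Iteration 1: beta = 0.0, y = -1.647 + 0.0*(-1.647 + 1.647) = -1.647
  grad(y) = -22.47, v = y - alpha*grad = -0.9145
  prox(v) = soft_thresh(-0.9145, 0.0212) = -0.8933
Iteration 2: beta = 0.3333, y = -0.8933 + 0.3333*(-0.8933 + 1.647) = -0.6421
  grad(y) = -12.4205, v = y - alpha*grad = -0.2371
  prox(v) = soft_thresh(-0.2371, 0.0212) = -0.216
Iteration 3: beta = 0.5, y = -0.216 + 0.5*(-0.216 + 0.8933) = 0.1227
  grad(y) = -4.7728, v = y - alpha*grad = 0.2783
  prox(v) = soft_thresh(0.2783, 0.0212) = 0.2571
f(x_3) = 5*0.2571^2 - 6*0.2571 + 0.65*|0.2571| = -1.045


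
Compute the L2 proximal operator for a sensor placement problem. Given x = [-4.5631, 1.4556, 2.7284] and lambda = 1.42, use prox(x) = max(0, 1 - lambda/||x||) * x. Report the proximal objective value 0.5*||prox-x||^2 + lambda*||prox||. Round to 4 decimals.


Step 1: Compute ||x||.
||x|| = 5.5122
Step 2: Compute scaling factor.
scale = max(0, 1 - 1.42/5.5122) = 0.7424
Step 3: prox(x) = [-3.3876, 1.0806, 2.0255]
||prox(x)|| = 4.0922
Step 4: Proximal objective.
0.5*||prox-x||^2 = 1.0082
lambda*||prox|| = 5.8109
Total = 6.8192


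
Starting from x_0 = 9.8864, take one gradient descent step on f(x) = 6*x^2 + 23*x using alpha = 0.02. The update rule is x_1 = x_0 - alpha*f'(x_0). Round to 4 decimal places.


We compute the gradient at x_0 and apply the update.
f'(x) = 12*x + 23
f'(9.8864) = 12*9.8864 + 23 = 141.6368
x_1 = 9.8864 - 0.02*141.6368 = 7.0537


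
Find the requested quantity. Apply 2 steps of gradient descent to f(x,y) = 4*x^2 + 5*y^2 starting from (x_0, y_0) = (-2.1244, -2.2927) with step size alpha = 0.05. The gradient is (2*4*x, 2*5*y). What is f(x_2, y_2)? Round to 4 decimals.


Gradient descent on f(x,y) = 4*x^2 + 5*y^2.
Starting point: (-2.1244, -2.2927), alpha = 0.05
Step 1: grad_x = 2*4*-2.1244 = -16.9952, grad_y = 2*5*-2.2927 = -22.927
  x_1 = -2.1244 - 0.05*-16.9952 = -1.2746
  y_1 = -2.2927 - 0.05*-22.927 = -1.1464
Step 2: grad_x = 2*4*-1.2746 = -10.1971, grad_y = 2*5*-1.1464 = -11.4635
  x_2 = -1.2746 - 0.05*-10.1971 = -0.7648
  y_2 = -1.1464 - 0.05*-11.4635 = -0.5732
f(-0.7648, -0.5732) = 4*(-0.7648)^2 + 5*(-0.5732)^2 = 3.9822


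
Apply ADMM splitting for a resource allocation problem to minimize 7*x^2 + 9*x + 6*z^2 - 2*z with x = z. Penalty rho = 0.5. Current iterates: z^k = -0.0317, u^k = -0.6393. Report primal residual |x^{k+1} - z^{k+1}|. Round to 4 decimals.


ADMM iteration with rho = 0.5, z^k = -0.0317, u^k = -0.6393
Step 1: x-update.
Minimize 7*x^2 + 9*x + (0.5/2)*(x + 0.0317 - 0.6393)^2
FOC: (2*7 + 0.5)*x = -9 + 0.5*(-0.0317 + 0.6393)
x^{k+1} = -0.5997
Step 2: z-update.
Minimize 6*z^2 - 2*z + (0.5/2)*(-0.5997 - z - 0.6393)^2
FOC: (2*6 + 0.5)*z = 2 + 0.5*(-0.5997 - 0.6393)
z^{k+1} = 0.1104
Step 3: u-update.
u^{k+1} = -0.6393 - 0.5997 - 0.1104 = -1.3495
Step 4: Primal residual = |-0.5997 - 0.1104| = 0.7102


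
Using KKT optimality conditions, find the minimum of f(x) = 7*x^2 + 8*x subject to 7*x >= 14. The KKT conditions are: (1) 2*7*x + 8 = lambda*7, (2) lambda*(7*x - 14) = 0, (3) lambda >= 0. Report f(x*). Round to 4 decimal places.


Step 1: Try lambda = 0 (constraint inactive).
x_unc = -8/(2*7) = -0.5714
Check: 7*-0.5714 = -3.9998 < 14 -- violated!
Step 2: Constraint must be active: 7*x = 14
x* = 14/7 = 2.0
lambda = (2*7*2.0 + 8)/7 = 5.1429
Step 3: Compute optimal value.
f(x*) = 7*2.0^2 + 8*2.0 = 44.0


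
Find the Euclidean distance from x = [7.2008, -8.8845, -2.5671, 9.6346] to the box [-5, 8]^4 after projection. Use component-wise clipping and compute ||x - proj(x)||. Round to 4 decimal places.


Project each component onto [-5, 8].
clip(7.2008) = 7.2008, clip(-8.8845) = -5.0, clip(-2.5671) = -2.5671, clip(9.6346) = 8.0
Projection = [7.2008, -5.0, -2.5671, 8.0]
Squared diffs: [0.0, 15.0893, 0.0, 2.6719]
Distance = sqrt(17.7612) = 4.2144


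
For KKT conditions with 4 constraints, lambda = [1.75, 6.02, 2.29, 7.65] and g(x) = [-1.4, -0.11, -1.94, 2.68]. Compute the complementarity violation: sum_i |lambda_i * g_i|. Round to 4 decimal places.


KKT complementary slackness check:
lambda_1 * g_1 = 1.75 * -1.4 = -2.45
lambda_2 * g_2 = 6.02 * -0.11 = -0.6622
lambda_3 * g_3 = 2.29 * -1.94 = -4.4426
lambda_4 * g_4 = 7.65 * 2.68 = 20.502
Total violation = 2.45 + 0.6622 + 4.4426 + 20.502 = 28.0568


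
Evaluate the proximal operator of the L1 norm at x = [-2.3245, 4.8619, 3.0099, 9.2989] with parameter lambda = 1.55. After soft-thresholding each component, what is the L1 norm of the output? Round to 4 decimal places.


Soft-thresholding with lambda = 1.55:
prox(-2.3245) = sign(-2.3245)*max(|-2.3245| - 1.55, 0) = -0.7745
prox(4.8619) = sign(4.8619)*max(|4.8619| - 1.55, 0) = 3.3119
prox(3.0099) = sign(3.0099)*max(|3.0099| - 1.55, 0) = 1.4599
prox(9.2989) = sign(9.2989)*max(|9.2989| - 1.55, 0) = 7.7489
prox(x) = [-0.7745, 3.3119, 1.4599, 7.7489]
||prox(x)||_1 = 0.7745 + 3.3119 + 1.4599 + 7.7489 = 13.2952


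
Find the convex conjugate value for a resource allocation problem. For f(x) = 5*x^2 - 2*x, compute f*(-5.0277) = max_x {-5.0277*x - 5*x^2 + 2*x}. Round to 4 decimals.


f*(y) = sup_x {y*x - a*x^2 - b*x} = sup_x {(y-b)*x - a*x^2}
FOC: (y - b) - 2a*x = 0 => x* = (y - b)/(2a)
x* = (-5.0277 + 2)/(2*5) = -0.3028
f*(-5.0277) = (y-b)^2/(4a) = (-5.0277 + 2)^2/(4*5)
= 9.167/20 = 0.4583


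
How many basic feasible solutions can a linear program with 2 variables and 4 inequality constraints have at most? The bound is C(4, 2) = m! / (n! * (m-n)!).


Each vertex corresponds to some choice of n active constraints out of m, so the number of vertices is at most C(m, n) = m! / (n!(m-n)!).
m = 4, n = 2
Numerator: 4 * 3
Denominator: 2! = 2
C(4, 2) = 6


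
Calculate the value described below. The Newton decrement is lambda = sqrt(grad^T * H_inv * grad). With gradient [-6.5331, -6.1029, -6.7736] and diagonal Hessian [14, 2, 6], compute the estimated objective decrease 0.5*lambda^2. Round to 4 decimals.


Step 1: H is diagonal, so H^(-1) * g = [-0.4667, -3.0515, -1.1289].
Step 2: g^T H^(-1) g = sum_i g_i^2 / H_ii
  = (-6.5331)^2/14 + (-6.1029)^2/2 + (-6.7736)^2/6
  = 3.0487 + 18.6227 + 7.6469 = 29.3183
Step 3: Objective decrease = 0.5 * g^T H^(-1) g = 14.6592


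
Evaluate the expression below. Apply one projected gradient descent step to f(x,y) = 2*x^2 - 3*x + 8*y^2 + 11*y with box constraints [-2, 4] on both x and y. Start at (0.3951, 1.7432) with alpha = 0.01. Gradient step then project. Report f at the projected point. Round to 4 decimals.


Step 1: Compute gradient at (0.3951, 1.7432).
grad_x = 2*2*0.3951 - 3 = -1.4196
grad_y = 2*8*1.7432 + 11 = 38.8912
Step 2: Gradient step.
x_raw = 0.3951 - 0.01*-1.4196 = 0.4093
y_raw = 1.7432 - 0.01*38.8912 = 1.3543
Step 3: Project onto [-2, 4].
x_proj = clip(0.4093) = 0.4093
y_proj = clip(1.3543) = 1.3543
Step 4: Evaluate f.
f(0.4093, 1.3543) = 28.6771


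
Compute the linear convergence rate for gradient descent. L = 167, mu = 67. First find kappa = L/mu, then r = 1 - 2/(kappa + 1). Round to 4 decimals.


Step 1: Compute the condition number.
kappa = L/mu = 167/67 = 2.4925
Step 2: Compute the convergence rate.
r = 1 - 2/(kappa + 1) = 1 - 2*mu/(L + mu) = (L - mu)/(L + mu) = 100/234 = 0.4274


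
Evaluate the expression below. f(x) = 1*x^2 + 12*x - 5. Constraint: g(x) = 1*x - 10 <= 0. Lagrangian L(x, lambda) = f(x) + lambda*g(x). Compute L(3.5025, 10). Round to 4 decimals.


Step 1: Evaluate f(x).
f(3.5025) = 1*3.5025^2 + 12*3.5025 - 5 = 49.2975
Step 2: Evaluate g(x).
g(3.5025) = 1*3.5025 - 10 = -6.4975
Step 3: Compute Lagrangian.
L = 49.2975 + 10*-6.4975 = -15.6775


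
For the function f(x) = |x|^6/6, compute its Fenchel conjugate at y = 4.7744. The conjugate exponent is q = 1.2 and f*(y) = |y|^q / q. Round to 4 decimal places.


The conjugate exponent q satisfies 1/p + 1/q = 1.
p = 6, so q = 6/(6 - 1) = 1.2
|y|^q = 4.7744^1.2 = 6.5268
f*(4.7744) = 6.5268 / 1.2 = 5.439


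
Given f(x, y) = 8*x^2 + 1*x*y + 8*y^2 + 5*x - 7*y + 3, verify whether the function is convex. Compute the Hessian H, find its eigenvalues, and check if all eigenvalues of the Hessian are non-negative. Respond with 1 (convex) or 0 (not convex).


The Hessian of f(x,y) = 8*x^2 + 1*x*y + 8*y^2 + 5*x - 7*y + 3 is:
H = [[16, 1], [1, 16]]
Trace = 16 + 16 = 32
Determinant = 16*16 - (1)^2 = 255
Discriminant = (32)^2 - 4*255 = 4.0
Eigenvalues: lambda_1 = 15.0, lambda_2 = 17.0
The function is convex.

1


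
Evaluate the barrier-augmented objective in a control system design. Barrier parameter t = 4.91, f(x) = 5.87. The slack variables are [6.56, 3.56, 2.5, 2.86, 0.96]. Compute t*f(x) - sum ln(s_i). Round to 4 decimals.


Step 1: Compute log-barrier.
ln values: [1.881, 1.2698, 0.9163, 1.0508, -0.0408]
phi = -(1.881 + 1.2698 + 0.9163 + 1.0508 - 0.0408) = -5.077
Step 2: Compute augmented objective.
t*f(x) = 4.91*5.87 = 28.8217
Total = 28.8217 - 5.077 = 23.7447


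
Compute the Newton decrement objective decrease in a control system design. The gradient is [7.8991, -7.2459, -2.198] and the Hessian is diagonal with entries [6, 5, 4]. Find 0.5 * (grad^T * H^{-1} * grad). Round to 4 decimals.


Step 1: H is diagonal, so H^(-1) * g = [1.3165, -1.4492, -0.5495].
Step 2: g^T H^(-1) g = sum_i g_i^2 / H_ii
  = (7.8991)^2/6 + (-7.2459)^2/5 + (-2.198)^2/4
  = 10.3993 + 10.5006 + 1.2078 = 22.1077
Step 3: Objective decrease = 0.5 * g^T H^(-1) g = 11.0539


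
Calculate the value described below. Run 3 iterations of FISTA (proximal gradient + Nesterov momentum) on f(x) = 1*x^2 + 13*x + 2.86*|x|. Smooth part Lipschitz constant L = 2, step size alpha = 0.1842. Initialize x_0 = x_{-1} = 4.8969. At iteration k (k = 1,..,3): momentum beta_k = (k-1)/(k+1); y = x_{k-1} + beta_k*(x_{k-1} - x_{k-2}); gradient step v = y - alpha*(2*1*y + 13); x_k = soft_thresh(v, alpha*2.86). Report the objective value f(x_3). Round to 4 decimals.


FISTA on f(x) = 1*x^2 + 13*x + 2.86*|x|
L = 2, alpha = 0.1842
Iteration 1: beta = 0.0, y = 4.8969 + 0.0*(4.8969 - 4.8969) = 4.8969
  grad(y) = 22.7938, v = y - alpha*grad = 0.6983
  prox(v) = soft_thresh(0.6983, 0.5268) = 0.1715
Iteration 2: beta = 0.3333, y = 0.1715 + 0.3333*(0.1715 - 4.8969) = -1.4037
  grad(y) = 10.1927, v = y - alpha*grad = -3.2812
  prox(v) = soft_thresh(-3.2812, 0.5268) = -2.7543
Iteration 3: beta = 0.5, y = -2.7543 + 0.5*(-2.7543 - 0.1715) = -4.2173
  grad(y) = 4.5655, v = y - alpha*grad = -5.0582
  prox(v) = soft_thresh(-5.0582, 0.5268) = -4.5314
f(x_3) = 1*(-4.5314)^2 + 13*(-4.5314) + 2.86*|-4.5314| = -25.4148


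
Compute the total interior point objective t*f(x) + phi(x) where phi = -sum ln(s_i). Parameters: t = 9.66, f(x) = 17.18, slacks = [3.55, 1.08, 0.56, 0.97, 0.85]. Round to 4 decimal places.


Step 1: Compute log-barrier.
ln values: [1.2669, 0.077, -0.5798, -0.0305, -0.1625]
phi = -(1.2669 + 0.077 - 0.5798 - 0.0305 - 0.1625) = -0.5711
Step 2: Compute augmented objective.
t*f(x) = 9.66*17.18 = 165.9588
Total = 165.9588 - 0.5711 = 165.3877


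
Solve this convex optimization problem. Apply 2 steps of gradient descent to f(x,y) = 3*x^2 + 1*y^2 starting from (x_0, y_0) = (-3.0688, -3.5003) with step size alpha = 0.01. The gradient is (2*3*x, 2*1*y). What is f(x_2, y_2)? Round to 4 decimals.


Gradient descent on f(x,y) = 3*x^2 + 1*y^2.
Starting point: (-3.0688, -3.5003), alpha = 0.01
Step 1: grad_x = 2*3*-3.0688 = -18.4128, grad_y = 2*1*-3.5003 = -7.0006
  x_1 = -3.0688 - 0.01*-18.4128 = -2.8847
  y_1 = -3.5003 - 0.01*-7.0006 = -3.4303
Step 2: grad_x = 2*3*-2.8847 = -17.308, grad_y = 2*1*-3.4303 = -6.8606
  x_2 = -2.8847 - 0.01*-17.308 = -2.7116
  y_2 = -3.4303 - 0.01*-6.8606 = -3.3617
f(-2.7116, -3.3617) = 3*(-2.7116)^2 + 1*(-3.3617)^2 = 33.3591


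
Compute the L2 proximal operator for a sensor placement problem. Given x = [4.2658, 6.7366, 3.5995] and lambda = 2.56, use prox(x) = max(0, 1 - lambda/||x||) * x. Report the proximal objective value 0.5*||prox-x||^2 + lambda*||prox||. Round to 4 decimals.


Step 1: Compute ||x||.
||x|| = 8.7484
Step 2: Compute scaling factor.
scale = max(0, 1 - 2.56/8.7484) = 0.7074
Step 3: prox(x) = [3.0175, 4.7653, 2.5462]
||prox(x)|| = 6.1884
Step 4: Proximal objective.
0.5*||prox-x||^2 = 3.2768
lambda*||prox|| = 15.8423
Total = 19.1192
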